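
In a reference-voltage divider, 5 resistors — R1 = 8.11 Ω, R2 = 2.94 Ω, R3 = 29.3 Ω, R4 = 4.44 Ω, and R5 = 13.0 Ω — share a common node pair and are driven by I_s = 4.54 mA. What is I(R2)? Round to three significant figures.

Conductances: ΣG = 1/8.11 + 1/2.94 + 1/29.3 + 1/4.44 + 1/13.0 = 0.7997 (1/Ω).
R2 takes the fraction G_k/ΣG = 0.3401/0.7997 = 0.4253, so I = 4.54 × 0.4253 = 1.931 mA.

I ≈ 1.93 mA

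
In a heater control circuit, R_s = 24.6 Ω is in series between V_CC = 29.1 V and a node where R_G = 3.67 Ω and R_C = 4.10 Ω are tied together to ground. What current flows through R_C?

I ≈ 0.518 A

Combine the parallel branches: R_p = (1/3.67 + 1/4.10)⁻¹ = 1.937 Ω.
V_A by voltage divider: V_A = 29.1 × 1.937/(24.6 + 1.937) = 2.124 V.
I(R_C) = V_A / R_C = 2.124/4.10 = 0.5180 A.
(Equivalently: I_total = 1.097 A, then current-divider fraction G_k/ΣG = 0.4723.)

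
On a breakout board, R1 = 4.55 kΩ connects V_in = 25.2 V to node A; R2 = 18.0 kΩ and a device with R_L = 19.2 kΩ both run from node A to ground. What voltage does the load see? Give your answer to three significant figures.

The load sits in parallel with R2, giving an effective lower resistance R2' = R2·R_L/(R2+R_L) = 9.290 kΩ.
Now apply the divider: V_out = 25.2 × 0.6713 = 16.92 V.
(Unloaded it would be 20.1 V; the load pulls it down.)

V_out ≈ 16.9 V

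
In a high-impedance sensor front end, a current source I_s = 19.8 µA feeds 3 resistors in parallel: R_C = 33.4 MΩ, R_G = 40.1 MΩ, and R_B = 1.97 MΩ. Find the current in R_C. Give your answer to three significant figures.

Conductances: ΣG = 1/33.4 + 1/40.1 + 1/1.97 = 0.5625 (1/MΩ).
R_C takes the fraction G_k/ΣG = 0.02994/0.5625 = 0.05323, so I = 19.8 × 0.05323 = 1.054 µA.

I ≈ 1.05 µA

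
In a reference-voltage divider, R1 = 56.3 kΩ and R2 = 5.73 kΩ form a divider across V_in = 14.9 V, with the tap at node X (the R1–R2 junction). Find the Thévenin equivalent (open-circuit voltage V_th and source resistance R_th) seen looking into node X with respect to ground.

With X open, the divider is unloaded: V_th = 14.9 × 5.73/62.03 = 1.376 V.
Zeroing V_in shorts the top of R1 to ground, so R_th = R1 ‖ R2 = 5.201 kΩ.

V_th ≈ 1.38 V, R_th ≈ 5.20 kΩ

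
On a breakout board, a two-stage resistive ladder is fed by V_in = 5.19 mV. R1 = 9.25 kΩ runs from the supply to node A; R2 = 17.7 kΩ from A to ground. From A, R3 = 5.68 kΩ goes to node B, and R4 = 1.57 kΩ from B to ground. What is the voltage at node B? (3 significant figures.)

Looking into the second stage from A: R3 + R4 = 7.250 kΩ appears in parallel with R2.
Effective lower resistance at A: R2 ‖ 7.250 = 5.143 kΩ.
So V_A = 5.19 × 0.3573 = 1.855 mV.
V_B = V_A × 0.2166 = 0.4016 mV.

V_B ≈ 0.402 mV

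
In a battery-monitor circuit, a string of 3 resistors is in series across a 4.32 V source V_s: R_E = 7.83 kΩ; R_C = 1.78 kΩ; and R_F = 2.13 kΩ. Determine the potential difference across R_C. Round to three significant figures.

V ≈ 0.655 V

Series total: ΣR = 7.83 + 1.78 + 2.13 = 11.74 kΩ.
V = V_s · R/ΣR = 4.32 × 0.1516 = 0.6550 V.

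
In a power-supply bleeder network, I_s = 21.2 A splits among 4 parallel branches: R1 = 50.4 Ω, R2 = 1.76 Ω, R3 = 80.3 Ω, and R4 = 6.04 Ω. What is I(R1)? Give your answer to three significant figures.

Conductances: ΣG = 1/50.4 + 1/1.76 + 1/80.3 + 1/6.04 = 0.7660 (1/Ω).
R1 takes the fraction G_k/ΣG = 0.01984/0.7660 = 0.02590, so I = 21.2 × 0.02590 = 0.5491 A.

I ≈ 0.549 A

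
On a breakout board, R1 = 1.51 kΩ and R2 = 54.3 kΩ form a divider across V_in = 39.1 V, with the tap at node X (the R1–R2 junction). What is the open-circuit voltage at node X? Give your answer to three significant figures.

V_th ≈ 38.0 V

With X open, the divider is unloaded: V_th = 39.1 × 54.3/55.81 = 38.04 V.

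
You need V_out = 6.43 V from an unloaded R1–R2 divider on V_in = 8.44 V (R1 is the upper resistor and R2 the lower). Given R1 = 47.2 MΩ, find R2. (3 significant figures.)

Required fraction k = V_out/V_in = 0.7618.
Rearranging, R2 = R1·k/(1−k) = 47.2 × 3.199 = 151.0 MΩ.

R2 ≈ 151 MΩ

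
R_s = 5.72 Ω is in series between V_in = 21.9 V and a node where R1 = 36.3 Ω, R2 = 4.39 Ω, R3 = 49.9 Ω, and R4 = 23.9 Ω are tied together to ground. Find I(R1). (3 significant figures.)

Parallel bank: R_p = 1/(1/36.3 + 1/4.39 + 1/49.9 + 1/23.9) = 3.152 Ω.
Node voltage V_A = V_in · R_p/(R_s + R_p) = 21.9 × 0.3553 = 7.781 V.
I(R1) = V_A / R1 = 7.781/36.3 = 0.2144 A.

I ≈ 0.214 A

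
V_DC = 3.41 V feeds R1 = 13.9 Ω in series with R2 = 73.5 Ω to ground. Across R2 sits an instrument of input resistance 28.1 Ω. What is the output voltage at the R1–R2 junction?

V_out ≈ 2.03 V

First combine the lower leg with the load: R2 ‖ R_L = 20.33 Ω.
Now apply the divider: V_out = 3.41 × 0.5939 = 2.025 V.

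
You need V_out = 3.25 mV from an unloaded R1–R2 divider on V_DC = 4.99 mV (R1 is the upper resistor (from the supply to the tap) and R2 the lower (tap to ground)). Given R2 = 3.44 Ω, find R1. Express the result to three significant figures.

Required fraction k = V_out/V_DC = 0.6513.
Rearranging, R1 = R2·(1−k)/k = 3.44 × 0.5354 = 1.842 Ω.

R1 ≈ 1.84 Ω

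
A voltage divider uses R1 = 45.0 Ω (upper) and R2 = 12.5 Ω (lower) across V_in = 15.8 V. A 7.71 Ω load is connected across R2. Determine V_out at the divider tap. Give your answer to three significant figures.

First combine the lower leg with the load: R2 ‖ R_L = 4.769 Ω.
Voltage divider with the loaded lower leg: V_out = 15.8 × 4.769/(45.0 + 4.769) = 15.8 × 0.09582 = 1.514 V.

V_out ≈ 1.51 V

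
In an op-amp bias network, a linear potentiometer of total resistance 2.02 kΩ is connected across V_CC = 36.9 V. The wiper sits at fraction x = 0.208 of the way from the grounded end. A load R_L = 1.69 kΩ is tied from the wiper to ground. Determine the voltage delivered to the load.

The pot divides into 1.600 kΩ above the wiper and 0.4202 kΩ below.
(x·R_p) ‖ R_L = 0.3365 kΩ.
V_out = 36.9 × 0.3365/(1.600 + 0.3365) = 6.413 V.

V_out ≈ 6.41 V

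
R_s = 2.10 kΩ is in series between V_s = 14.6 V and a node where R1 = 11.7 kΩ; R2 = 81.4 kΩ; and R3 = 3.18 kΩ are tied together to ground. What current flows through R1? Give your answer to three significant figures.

Combine the parallel branches: R_p = (1/11.7 + 1/81.4 + 1/3.18)⁻¹ = 2.426 kΩ.
V_A by voltage divider: V_A = 14.6 × 2.426/(2.10 + 2.426) = 7.826 V.
I(R1) = V_A / R1 = 7.826/11.7 = 0.6689 mA.

I ≈ 0.669 mA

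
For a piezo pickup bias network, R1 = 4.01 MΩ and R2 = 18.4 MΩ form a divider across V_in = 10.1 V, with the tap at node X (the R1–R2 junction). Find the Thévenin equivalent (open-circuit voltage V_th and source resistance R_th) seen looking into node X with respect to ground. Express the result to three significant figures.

V_th is the unloaded tap voltage: V_in · R2/(R1+R2) = 10.1 × 0.8211 = 8.293 V.
Zeroing V_in shorts the top of R1 to ground, so R_th = R1 ‖ R2 = 3.292 MΩ.

V_th ≈ 8.29 V, R_th ≈ 3.29 MΩ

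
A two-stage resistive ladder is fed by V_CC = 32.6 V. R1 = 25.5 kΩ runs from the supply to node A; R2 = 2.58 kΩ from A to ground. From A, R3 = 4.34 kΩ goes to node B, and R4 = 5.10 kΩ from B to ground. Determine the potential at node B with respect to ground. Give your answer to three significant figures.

V_B ≈ 1.30 V

Node A sees R2 in parallel with the series input of stage 2, R3 + R4 = 9.440 kΩ.
R2 ‖ (R3+R4) = 2.026 kΩ.
So V_A = 32.6 × 0.07361 = 2.400 V.
Stage 2 is unloaded, so V_B = V_A · R4/(R3+R4) = 2.400 × 5.10/9.440 = 1.296 V.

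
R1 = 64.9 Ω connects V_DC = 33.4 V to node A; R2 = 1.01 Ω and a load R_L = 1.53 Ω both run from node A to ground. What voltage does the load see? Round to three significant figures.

V_out ≈ 0.310 V

The load sits in parallel with R2, giving an effective lower resistance R2' = R2·R_L/(R2+R_L) = 0.6084 Ω.
Now apply the divider: V_out = 33.4 × 0.009287 = 0.3102 V.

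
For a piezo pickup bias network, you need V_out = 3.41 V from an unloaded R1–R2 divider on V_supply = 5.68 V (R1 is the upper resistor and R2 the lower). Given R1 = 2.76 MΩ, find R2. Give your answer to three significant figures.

The divider ratio is R2/(R1+R2) = 3.41/5.68 = 0.6004.
So R2 = R1 · V_out/(V_supply − V_out) = 2.76 × 3.41/(5.68 − 3.41) = 2.76 × 1.502 = 4.146 MΩ.

R2 ≈ 4.15 MΩ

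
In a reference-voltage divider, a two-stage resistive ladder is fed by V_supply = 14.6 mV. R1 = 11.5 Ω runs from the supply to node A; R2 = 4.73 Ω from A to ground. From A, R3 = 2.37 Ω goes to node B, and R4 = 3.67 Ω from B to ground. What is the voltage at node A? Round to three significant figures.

V_A ≈ 2.74 mV

Looking into the second stage from A: R3 + R4 = 6.040 Ω appears in parallel with R2.
Effective lower resistance at A: R2 ‖ 6.040 = 2.653 Ω.
So V_A = 14.6 × 0.1874 = 2.737 mV.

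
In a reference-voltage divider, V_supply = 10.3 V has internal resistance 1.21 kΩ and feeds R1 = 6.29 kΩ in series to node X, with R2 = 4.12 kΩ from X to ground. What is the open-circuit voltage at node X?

V_th ≈ 3.65 V

R1' = 1.21 + 6.29 = 7.500 kΩ (source resistance + R1).
Open-circuit (no load on X): V_th = V_supply · R2/(R1' + R2) = 10.3 × 4.12/(7.500 + 4.12) = 3.652 V.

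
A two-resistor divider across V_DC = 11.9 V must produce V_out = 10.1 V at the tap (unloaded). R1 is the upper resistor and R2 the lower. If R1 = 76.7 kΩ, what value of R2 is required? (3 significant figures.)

R2 ≈ 430 kΩ

V_out/V_DC = R2/(R1+R2) = 0.8487.
So R2 = R1 · V_out/(V_DC − V_out) = 76.7 × 10.1/(11.9 − 10.1) = 76.7 × 5.611 = 430.4 kΩ.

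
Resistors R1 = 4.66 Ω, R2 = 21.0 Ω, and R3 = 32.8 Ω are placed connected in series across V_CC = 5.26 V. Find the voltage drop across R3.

V ≈ 2.95 V

Total series resistance ΣR = 4.66 + 21.0 + 32.8 = 58.46 Ω.
V = V_CC · R/ΣR = 5.26 × 0.5611 = 2.951 V.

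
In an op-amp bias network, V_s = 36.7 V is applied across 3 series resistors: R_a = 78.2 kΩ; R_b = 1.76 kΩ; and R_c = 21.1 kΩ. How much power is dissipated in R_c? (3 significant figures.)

The common current is I = 36.7/101.1 = 0.3632 mA.
P(R_c) = I²·R_c = (0.3632)² × 21.1 = 2.783 mW.

P ≈ 2.78 mW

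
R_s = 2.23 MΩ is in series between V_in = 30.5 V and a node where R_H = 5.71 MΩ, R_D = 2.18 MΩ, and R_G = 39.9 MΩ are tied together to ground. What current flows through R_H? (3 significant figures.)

Parallel bank: R_p = 1/(1/5.71 + 1/2.18 + 1/39.9) = 1.518 MΩ.
V_A = 30.5 × 1.518/3.748 = 12.35 V.
Branch current I = V_A/R_H = 12.35/5.71 = 2.163 µA.
(Check via current divider: I_total = 8.138 µA; share G_k/ΣG = 0.2658 → same result.)

I ≈ 2.16 µA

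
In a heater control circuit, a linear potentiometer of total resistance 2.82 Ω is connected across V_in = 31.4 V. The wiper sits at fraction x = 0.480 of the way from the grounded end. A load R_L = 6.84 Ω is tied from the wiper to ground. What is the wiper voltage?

V_out ≈ 13.7 V

The pot divides into 1.466 Ω above the wiper and 1.354 Ω below.
(x·R_p) ‖ R_L = 1.130 Ω.
Loaded-divider output: V_out = 31.4 × 0.4352 = 13.67 V.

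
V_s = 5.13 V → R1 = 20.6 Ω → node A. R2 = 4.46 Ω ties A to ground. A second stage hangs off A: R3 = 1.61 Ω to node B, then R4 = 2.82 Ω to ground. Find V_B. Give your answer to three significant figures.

Node A sees R2 in parallel with the series input of stage 2, R3 + R4 = 4.430 Ω.
R2 ‖ (R3+R4) = 2.222 Ω.
V_A = 5.13 × 2.222/(20.6 + 2.222) = 0.4996 V.
V_B = V_A × 0.6366 = 0.3180 V.

V_B ≈ 0.318 V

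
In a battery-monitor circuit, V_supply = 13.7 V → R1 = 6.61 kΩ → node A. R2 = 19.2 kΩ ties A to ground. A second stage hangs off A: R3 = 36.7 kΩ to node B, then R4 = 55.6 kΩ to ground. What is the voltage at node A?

V_A ≈ 9.68 V

Looking into the second stage from A: R3 + R4 = 92.30 kΩ appears in parallel with R2.
Effective lower resistance at A: R2 ‖ 92.30 = 15.89 kΩ.
First divider: V_A = V_supply · 15.89/(6.61 + 15.89) = 9.676 V.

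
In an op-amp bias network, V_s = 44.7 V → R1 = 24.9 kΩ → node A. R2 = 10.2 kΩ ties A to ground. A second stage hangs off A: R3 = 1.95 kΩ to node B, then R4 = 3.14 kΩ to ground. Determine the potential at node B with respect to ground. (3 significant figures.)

V_B ≈ 3.31 V

The second stage (R3 + R4 = 5.090 kΩ) loads node A in parallel with R2.
R2 ‖ (R3+R4) = 3.396 kΩ.
V_A = 44.7 × 3.396/(24.9 + 3.396) = 5.364 V.
Then the unloaded second divider: V_B = V_A × R4/(R3+R4) = 5.364 × 0.6169 = 3.309 V.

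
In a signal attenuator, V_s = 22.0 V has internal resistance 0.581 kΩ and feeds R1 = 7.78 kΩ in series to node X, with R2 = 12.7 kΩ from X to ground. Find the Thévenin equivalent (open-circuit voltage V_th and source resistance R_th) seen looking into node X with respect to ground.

V_th ≈ 13.3 V, R_th ≈ 5.04 kΩ

R1' = 0.581 + 7.78 = 8.361 kΩ (source resistance + R1).
V_th is the unloaded tap voltage: V_s · R2/(R1'+R2) = 22.0 × 0.6030 = 13.27 V.
Zeroing V_s shorts the top of R1' to ground, so R_th = R1' ‖ R2 = 5.042 kΩ.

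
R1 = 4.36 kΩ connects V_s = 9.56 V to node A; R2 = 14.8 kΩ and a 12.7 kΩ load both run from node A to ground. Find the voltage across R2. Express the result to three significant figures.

V_out ≈ 5.84 V

R2 ‖ R_L = (14.8 × 12.7)/(14.8 + 12.7) = 6.835 kΩ.
Voltage divider with the loaded lower leg: V_out = 9.56 × 6.835/(4.36 + 6.835) = 9.56 × 0.6105 = 5.837 V.
(Unloaded it would be 7.38 V; the load pulls it down.)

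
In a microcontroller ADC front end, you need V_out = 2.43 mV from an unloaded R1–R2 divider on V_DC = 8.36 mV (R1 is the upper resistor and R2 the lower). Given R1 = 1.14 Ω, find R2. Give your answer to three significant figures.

R2 ≈ 0.467 Ω

The divider ratio is R2/(R1+R2) = 2.43/8.36 = 0.2907.
Rearranging, R2 = R1·k/(1−k) = 1.14 × 0.4098 = 0.4672 Ω.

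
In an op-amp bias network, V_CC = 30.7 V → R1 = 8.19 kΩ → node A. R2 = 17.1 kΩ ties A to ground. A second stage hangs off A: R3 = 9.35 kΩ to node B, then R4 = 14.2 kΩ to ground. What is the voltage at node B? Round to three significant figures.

Looking into the second stage from A: R3 + R4 = 23.55 kΩ appears in parallel with R2.
R2 ‖ (R3+R4) = 9.907 kΩ.
First divider: V_A = V_CC · 9.907/(8.19 + 9.907) = 16.81 V.
Stage 2 is unloaded, so V_B = V_A · R4/(R3+R4) = 16.81 × 14.2/23.55 = 10.13 V.

V_B ≈ 10.1 V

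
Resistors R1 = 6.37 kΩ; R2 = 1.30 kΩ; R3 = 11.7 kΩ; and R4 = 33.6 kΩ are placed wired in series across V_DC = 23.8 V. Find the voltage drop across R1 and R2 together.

V ≈ 3.45 V

Series total: ΣR = 6.37 + 1.30 + 11.7 + 33.6 = 52.97 kΩ.
R_{R1..R2} = 6.37 + 1.30 = 7.670 kΩ.
V = V_DC · R/ΣR = 23.8 × 0.1448 = 3.446 V.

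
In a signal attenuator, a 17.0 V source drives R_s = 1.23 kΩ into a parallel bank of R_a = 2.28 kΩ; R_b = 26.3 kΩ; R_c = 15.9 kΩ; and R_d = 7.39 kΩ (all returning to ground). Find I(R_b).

Combine the parallel branches: R_p = (1/2.28 + 1/26.3 + 1/15.9 + 1/7.39)⁻¹ = 1.482 kΩ.
Node voltage V_A = V_CC · R_p/(R_s + R_p) = 17.0 × 0.5464 = 9.289 V.
Branch current I = V_A/R_b = 9.289/26.3 = 0.3532 mA.

I ≈ 0.353 mA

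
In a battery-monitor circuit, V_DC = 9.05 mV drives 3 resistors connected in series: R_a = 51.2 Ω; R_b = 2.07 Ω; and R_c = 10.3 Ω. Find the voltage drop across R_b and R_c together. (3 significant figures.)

Series total: ΣR = 51.2 + 2.07 + 10.3 = 63.57 Ω.
R_{R_b..R_c} = 2.07 + 10.3 = 12.37 Ω.
By the voltage-divider rule, V = 9.05 × 12.37/63.57 = 1.761 mV.

V ≈ 1.76 mV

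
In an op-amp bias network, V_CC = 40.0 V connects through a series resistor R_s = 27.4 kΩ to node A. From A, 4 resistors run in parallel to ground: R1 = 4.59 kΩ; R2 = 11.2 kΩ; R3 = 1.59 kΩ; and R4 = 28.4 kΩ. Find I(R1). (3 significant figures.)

Equivalent of the parallel group: R_p = 1.030 kΩ.
Node voltage V_A = V_CC · R_p/(R_s + R_p) = 40.0 × 0.03621 = 1.449 V.
Branch current I = V_A/R1 = 1.449/4.59 = 0.3156 mA.

I ≈ 0.316 mA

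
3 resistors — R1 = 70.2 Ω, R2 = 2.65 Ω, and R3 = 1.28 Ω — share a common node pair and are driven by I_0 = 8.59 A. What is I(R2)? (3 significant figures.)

Conductances: ΣG = 1/70.2 + 1/2.65 + 1/1.28 = 1.173 (1/Ω).
By the current-divider rule, I = I_0 · G_k/ΣG = 8.59 × 0.3217 = 2.764 A.

I ≈ 2.76 A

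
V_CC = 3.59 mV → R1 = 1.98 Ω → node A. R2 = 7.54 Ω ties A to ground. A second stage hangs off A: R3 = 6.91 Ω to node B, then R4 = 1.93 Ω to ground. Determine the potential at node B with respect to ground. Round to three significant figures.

V_B ≈ 0.527 mV

Looking into the second stage from A: R3 + R4 = 8.840 Ω appears in parallel with R2.
R2 ‖ (R3+R4) = 4.069 Ω.
So V_A = 3.59 × 0.6727 = 2.415 mV.
Then the unloaded second divider: V_B = V_A × R4/(R3+R4) = 2.415 × 0.2183 = 0.5272 mV.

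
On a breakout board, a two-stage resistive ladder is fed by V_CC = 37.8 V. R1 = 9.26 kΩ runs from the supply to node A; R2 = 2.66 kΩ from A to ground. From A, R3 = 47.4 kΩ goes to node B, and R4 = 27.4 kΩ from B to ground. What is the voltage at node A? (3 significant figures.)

V_A ≈ 8.21 V

Looking into the second stage from A: R3 + R4 = 74.80 kΩ appears in parallel with R2.
Effective lower resistance at A: R2 ‖ 74.80 = 2.569 kΩ.
First divider: V_A = V_CC · 2.569/(9.26 + 2.569) = 8.208 V.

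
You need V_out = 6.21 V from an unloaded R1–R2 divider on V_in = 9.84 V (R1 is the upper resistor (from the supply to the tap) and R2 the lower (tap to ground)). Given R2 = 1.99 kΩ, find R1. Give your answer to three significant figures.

R1 ≈ 1.16 kΩ

V_out/V_in = R2/(R1+R2) = 0.6311.
R1 = R2·(1/k − 1) = 1.99 × 0.5845 = 1.163 kΩ.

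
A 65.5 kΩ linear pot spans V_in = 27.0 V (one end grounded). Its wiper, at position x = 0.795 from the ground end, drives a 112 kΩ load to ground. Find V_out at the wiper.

Lower segment x·R_p = 52.07 kΩ; upper segment (1−x)·R_p = 13.43 kΩ.
R_L loads the lower segment: effective lower R = 35.55 kΩ.
Loaded-divider output: V_out = 27.0 × 0.7258 = 19.60 V.

V_out ≈ 19.6 V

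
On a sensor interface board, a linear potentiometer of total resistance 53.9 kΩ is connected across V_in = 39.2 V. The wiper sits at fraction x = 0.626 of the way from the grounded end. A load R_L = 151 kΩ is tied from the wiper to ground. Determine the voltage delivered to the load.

V_out ≈ 22.6 V

Split the track: R_lower = x·R_p = 33.74 kΩ, R_upper = (1−x)·R_p = 20.16 kΩ.
Lower segment in parallel with the load: 33.74 ‖ 151 = 27.58 kΩ.
Then V_out = V_in · 27.58/(20.16 + 27.58) = 22.65 V.
(Unloaded: V_out = x·V_in = 24.5 V.)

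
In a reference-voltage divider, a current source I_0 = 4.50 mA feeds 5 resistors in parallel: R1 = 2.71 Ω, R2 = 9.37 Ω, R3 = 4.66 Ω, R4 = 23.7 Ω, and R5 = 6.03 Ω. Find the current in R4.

I ≈ 0.211 mA

Conductances: ΣG = 1/2.71 + 1/9.37 + 1/4.66 + 1/23.7 + 1/6.03 = 0.8984 (1/Ω).
Current divider: I(R4) = I_0 · G_k/ΣG = 4.50 × (0.04219/0.8984) = 4.50 × 0.04697 = 0.2114 mA.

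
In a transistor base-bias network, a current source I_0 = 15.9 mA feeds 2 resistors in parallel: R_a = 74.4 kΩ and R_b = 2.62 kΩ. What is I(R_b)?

I ≈ 15.4 mA

Two-branch current divider: I_k = I_0 · R_other/(R_1 + R_2).
So I = 15.9 × 74.4/77.02 = 15.36 mA.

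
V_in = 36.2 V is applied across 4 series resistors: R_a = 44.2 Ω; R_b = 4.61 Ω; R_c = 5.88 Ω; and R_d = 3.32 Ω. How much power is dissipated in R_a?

ΣR = 58.01 Ω → I = 36.2/58.01 = 0.6240 A.
P(R_a) = I²·R_a = (0.6240)² × 44.2 = 17.21 W.

P ≈ 17.2 W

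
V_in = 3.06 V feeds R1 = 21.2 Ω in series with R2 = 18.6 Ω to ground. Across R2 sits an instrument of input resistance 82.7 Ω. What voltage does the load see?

First combine the lower leg with the load: R2 ‖ R_L = 15.18 Ω.
Voltage divider with the loaded lower leg: V_out = 3.06 × 15.18/(21.2 + 15.18) = 3.06 × 0.4173 = 1.277 V.
(Unloaded it would be 1.43 V; the load pulls it down.)

V_out ≈ 1.28 V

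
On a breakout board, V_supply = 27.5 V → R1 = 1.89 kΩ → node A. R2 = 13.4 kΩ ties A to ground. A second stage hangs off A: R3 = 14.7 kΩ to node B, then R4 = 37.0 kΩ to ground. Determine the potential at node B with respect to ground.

V_B ≈ 16.7 V

Looking into the second stage from A: R3 + R4 = 51.70 kΩ appears in parallel with R2.
R2 ‖ (R3+R4) = 10.64 kΩ.
V_A = 27.5 × 10.64/(1.89 + 10.64) = 23.35 V.
V_B = V_A × 0.7157 = 16.71 V.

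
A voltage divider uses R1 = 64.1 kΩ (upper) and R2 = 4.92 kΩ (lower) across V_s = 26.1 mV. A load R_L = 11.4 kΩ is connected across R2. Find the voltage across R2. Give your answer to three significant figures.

V_out ≈ 1.33 mV

R2 ‖ R_L = (4.92 × 11.4)/(4.92 + 11.4) = 3.437 kΩ.
Voltage divider with the loaded lower leg: V_out = 26.1 × 3.437/(64.1 + 3.437) = 26.1 × 0.05089 = 1.328 mV.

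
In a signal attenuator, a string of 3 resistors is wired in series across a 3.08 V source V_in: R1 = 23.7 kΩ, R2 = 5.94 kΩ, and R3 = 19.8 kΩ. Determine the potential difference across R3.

Series total: ΣR = 23.7 + 5.94 + 19.8 = 49.44 kΩ.
V = V_in · R/ΣR = 3.08 × 0.4005 = 1.233 V.

V ≈ 1.23 V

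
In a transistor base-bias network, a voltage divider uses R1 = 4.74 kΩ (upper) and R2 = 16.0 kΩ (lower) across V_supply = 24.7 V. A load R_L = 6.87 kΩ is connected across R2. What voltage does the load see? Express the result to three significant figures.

First combine the lower leg with the load: R2 ‖ R_L = 4.806 kΩ.
Now apply the divider: V_out = 24.7 × 0.5035 = 12.44 V.
(Unloaded it would be 19.1 V; the load pulls it down.)

V_out ≈ 12.4 V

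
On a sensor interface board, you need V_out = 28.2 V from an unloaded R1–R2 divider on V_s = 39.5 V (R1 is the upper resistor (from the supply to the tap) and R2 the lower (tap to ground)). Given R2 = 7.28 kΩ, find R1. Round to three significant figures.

V_out/V_s = R2/(R1+R2) = 0.7139.
So R1 = R2 · (V_s/V_out − 1) = 7.28 × (39.5/28.2 − 1) = 7.28 × 0.4007 = 2.917 kΩ.

R1 ≈ 2.92 kΩ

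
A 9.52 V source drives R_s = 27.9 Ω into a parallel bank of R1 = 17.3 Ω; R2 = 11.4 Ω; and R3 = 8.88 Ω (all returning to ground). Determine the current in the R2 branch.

I ≈ 0.102 A

Parallel bank: R_p = 1/(1/17.3 + 1/11.4 + 1/8.88) = 3.874 Ω.
Node voltage V_A = V_in · R_p/(R_s + R_p) = 9.52 × 0.1219 = 1.161 V.
Branch current I = V_A/R2 = 1.161/11.4 = 0.1018 A.
(Equivalently: I_total = 0.2996 A, then current-divider fraction G_k/ΣG = 0.3398.)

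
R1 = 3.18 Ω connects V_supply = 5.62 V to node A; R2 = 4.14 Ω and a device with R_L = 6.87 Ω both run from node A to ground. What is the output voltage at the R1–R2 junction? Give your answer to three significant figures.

The load sits in parallel with R2, giving an effective lower resistance R2' = R2·R_L/(R2+R_L) = 2.583 Ω.
Voltage divider with the loaded lower leg: V_out = 5.62 × 2.583/(3.18 + 2.583) = 5.62 × 0.4482 = 2.519 V.

V_out ≈ 2.52 V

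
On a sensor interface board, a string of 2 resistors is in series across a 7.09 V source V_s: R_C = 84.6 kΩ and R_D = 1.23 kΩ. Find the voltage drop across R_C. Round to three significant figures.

ΣR = 84.6 + 1.23 = 85.83 kΩ.
V = V_s · R/ΣR = 7.09 × 0.9857 = 6.988 V.

V ≈ 6.99 V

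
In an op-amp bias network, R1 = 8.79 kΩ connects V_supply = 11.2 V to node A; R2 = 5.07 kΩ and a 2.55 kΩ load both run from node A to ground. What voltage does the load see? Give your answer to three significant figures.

The load sits in parallel with R2, giving an effective lower resistance R2' = R2·R_L/(R2+R_L) = 1.697 kΩ.
Then V_out = V_supply · R2'/(R1 + R2') = 11.2 × 1.697/10.49 = 1.812 V.

V_out ≈ 1.81 V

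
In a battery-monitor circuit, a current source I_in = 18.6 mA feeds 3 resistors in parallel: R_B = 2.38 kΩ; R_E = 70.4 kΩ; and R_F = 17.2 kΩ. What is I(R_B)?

ΣG = 1/2.38 + 1/70.4 + 1/17.2 = 0.4925.
By the current-divider rule, I = I_in · G_k/ΣG = 18.6 × 0.8531 = 15.87 mA.

I ≈ 15.9 mA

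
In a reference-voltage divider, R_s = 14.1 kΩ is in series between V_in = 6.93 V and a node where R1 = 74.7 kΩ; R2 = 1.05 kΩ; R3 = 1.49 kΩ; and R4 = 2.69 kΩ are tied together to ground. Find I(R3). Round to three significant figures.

I ≈ 0.159 mA

Parallel bank: R_p = 1/(1/74.7 + 1/1.05 + 1/1.49 + 1/2.69) = 0.4978 kΩ.
Node voltage V_A = V_in · R_p/(R_s + R_p) = 6.93 × 0.03410 = 0.2363 V.
Branch current I = V_A/R3 = 0.2363/1.49 = 0.1586 mA.
(Check via current divider: I_total = 0.4747 mA; share G_k/ΣG = 0.3341 → same result.)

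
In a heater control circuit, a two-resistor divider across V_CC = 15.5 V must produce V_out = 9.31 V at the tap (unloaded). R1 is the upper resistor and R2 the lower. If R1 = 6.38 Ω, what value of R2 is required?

Required fraction k = V_out/V_CC = 0.6006.
So R2 = R1 · V_out/(V_CC − V_out) = 6.38 × 9.31/(15.5 − 9.31) = 6.38 × 1.504 = 9.596 Ω.

R2 ≈ 9.60 Ω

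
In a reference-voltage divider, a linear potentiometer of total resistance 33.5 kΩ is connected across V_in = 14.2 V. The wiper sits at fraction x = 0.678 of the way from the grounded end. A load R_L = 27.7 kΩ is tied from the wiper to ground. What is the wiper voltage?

V_out ≈ 7.62 V

Split the track: R_lower = x·R_p = 22.71 kΩ, R_upper = (1−x)·R_p = 10.79 kΩ.
Lower segment in parallel with the load: 22.71 ‖ 27.7 = 12.48 kΩ.
V_out = 14.2 × 12.48/(10.79 + 12.48) = 7.617 V.
(Unloaded: V_out = x·V_in = 9.63 V.)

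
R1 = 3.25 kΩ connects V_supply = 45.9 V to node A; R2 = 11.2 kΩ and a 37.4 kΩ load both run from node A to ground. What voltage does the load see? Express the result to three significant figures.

V_out ≈ 33.3 V

R2 ‖ R_L = (11.2 × 37.4)/(11.2 + 37.4) = 8.619 kΩ.
Then V_out = V_supply · R2'/(R1 + R2') = 45.9 × 8.619/11.87 = 33.33 V.
(Unloaded it would be 35.6 V; the load pulls it down.)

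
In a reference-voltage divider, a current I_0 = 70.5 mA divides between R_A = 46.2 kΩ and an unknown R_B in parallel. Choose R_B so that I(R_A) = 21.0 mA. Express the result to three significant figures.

In a two-way split, I_A/I_0 = R_B/(R_A + R_B).
With f = 0.2979, R_B = R_A · f/(1−f) = 46.2 × 0.4242 = 19.60 kΩ.

R_B ≈ 19.6 kΩ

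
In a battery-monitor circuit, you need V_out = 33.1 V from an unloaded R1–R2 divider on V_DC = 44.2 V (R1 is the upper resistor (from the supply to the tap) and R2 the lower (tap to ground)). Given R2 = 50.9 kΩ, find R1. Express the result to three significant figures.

R1 ≈ 17.1 kΩ

Required fraction k = V_out/V_DC = 0.7489.
R1 = R2·(1/k − 1) = 50.9 × 0.3353 = 17.07 kΩ.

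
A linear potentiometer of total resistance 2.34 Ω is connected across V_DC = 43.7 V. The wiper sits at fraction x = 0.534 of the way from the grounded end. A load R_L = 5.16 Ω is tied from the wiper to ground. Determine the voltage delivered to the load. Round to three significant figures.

V_out ≈ 21.0 V

Lower segment x·R_p = 1.250 Ω; upper segment (1−x)·R_p = 1.090 Ω.
Lower segment in parallel with the load: 1.250 ‖ 5.16 = 1.006 Ω.
Loaded-divider output: V_out = 43.7 × 0.4798 = 20.97 V.
(Unloaded: V_out = x·V_DC = 23.3 V.)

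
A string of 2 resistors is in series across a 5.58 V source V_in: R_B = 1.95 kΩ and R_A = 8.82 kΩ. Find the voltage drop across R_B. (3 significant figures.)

V ≈ 1.01 V

Series total: ΣR = 1.95 + 8.82 = 10.77 kΩ.
V = V_in · R/ΣR = 5.58 × 0.1811 = 1.010 V.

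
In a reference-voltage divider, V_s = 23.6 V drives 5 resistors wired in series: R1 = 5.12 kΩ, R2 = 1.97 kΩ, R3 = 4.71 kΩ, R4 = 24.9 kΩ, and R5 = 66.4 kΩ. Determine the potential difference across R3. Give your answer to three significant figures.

Series total: ΣR = 5.12 + 1.97 + 4.71 + 24.9 + 66.4 = 103.1 kΩ.
Voltage divider: V = V_s · (4.710 / 103.1) = 23.6 × 0.04568 = 1.078 V.

V ≈ 1.08 V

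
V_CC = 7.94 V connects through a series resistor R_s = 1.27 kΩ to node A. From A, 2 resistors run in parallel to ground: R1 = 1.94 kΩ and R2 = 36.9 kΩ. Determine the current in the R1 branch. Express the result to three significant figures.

I ≈ 2.42 mA

Combine the parallel branches: R_p = (1/1.94 + 1/36.9)⁻¹ = 1.843 kΩ.
V_A = 7.94 × 1.843/3.113 = 4.701 V.
I(R1) = V_A / R1 = 4.701/1.94 = 2.423 mA.
(Equivalently: I_total = 2.551 mA, then current-divider fraction G_k/ΣG = 0.9501.)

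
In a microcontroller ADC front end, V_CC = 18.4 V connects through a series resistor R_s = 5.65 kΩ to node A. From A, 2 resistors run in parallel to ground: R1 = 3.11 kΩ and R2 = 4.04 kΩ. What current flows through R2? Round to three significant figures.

I ≈ 1.08 mA

Combine the parallel branches: R_p = (1/3.11 + 1/4.04)⁻¹ = 1.757 kΩ.
V_A = 18.4 × 1.757/7.407 = 4.365 V.
I(R2) = V_A / R2 = 4.365/4.04 = 1.080 mA.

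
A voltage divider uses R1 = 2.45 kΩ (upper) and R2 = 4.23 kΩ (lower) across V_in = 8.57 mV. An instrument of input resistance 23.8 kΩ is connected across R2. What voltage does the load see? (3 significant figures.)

V_out ≈ 5.09 mV

The load sits in parallel with R2, giving an effective lower resistance R2' = R2·R_L/(R2+R_L) = 3.592 kΩ.
Voltage divider with the loaded lower leg: V_out = 8.57 × 3.592/(2.45 + 3.592) = 8.57 × 0.5945 = 5.095 mV.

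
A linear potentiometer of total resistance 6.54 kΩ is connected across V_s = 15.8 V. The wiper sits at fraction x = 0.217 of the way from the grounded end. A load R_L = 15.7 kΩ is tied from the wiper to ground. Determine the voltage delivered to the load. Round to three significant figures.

Lower segment x·R_p = 1.419 kΩ; upper segment (1−x)·R_p = 5.121 kΩ.
(x·R_p) ‖ R_L = 1.302 kΩ.
Loaded-divider output: V_out = 15.8 × 0.2027 = 3.202 V.

V_out ≈ 3.20 V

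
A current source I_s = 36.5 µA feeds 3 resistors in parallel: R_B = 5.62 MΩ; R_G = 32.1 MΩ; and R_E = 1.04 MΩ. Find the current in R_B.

ΣG = 1/5.62 + 1/32.1 + 1/1.04 = 1.171.
R_B takes the fraction G_k/ΣG = 0.1779/1.171 = 0.1520, so I = 36.5 × 0.1520 = 5.548 µA.

I ≈ 5.55 µA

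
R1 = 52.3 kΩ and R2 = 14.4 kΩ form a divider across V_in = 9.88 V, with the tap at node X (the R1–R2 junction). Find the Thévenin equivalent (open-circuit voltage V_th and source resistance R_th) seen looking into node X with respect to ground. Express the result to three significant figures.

V_th is the unloaded tap voltage: V_in · R2/(R1+R2) = 9.88 × 0.2159 = 2.133 V.
Looking into X with the source shorted: R_th = R1·R2/(R1+R2) = 52.30 × 14.4/66.70 = 11.29 kΩ.

V_th ≈ 2.13 V, R_th ≈ 11.3 kΩ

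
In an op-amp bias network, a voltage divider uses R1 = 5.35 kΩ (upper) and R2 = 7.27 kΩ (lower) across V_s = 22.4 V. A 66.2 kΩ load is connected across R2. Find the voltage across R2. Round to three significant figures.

First combine the lower leg with the load: R2 ‖ R_L = 6.551 kΩ.
Then V_out = V_s · R2'/(R1 + R2') = 22.4 × 6.551/11.90 = 12.33 V.
(Unloaded it would be 12.9 V; the load pulls it down.)

V_out ≈ 12.3 V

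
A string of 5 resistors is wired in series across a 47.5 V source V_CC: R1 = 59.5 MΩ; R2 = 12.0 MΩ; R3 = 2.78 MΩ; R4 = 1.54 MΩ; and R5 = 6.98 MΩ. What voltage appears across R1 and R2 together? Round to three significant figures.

V ≈ 41.0 V

ΣR = 59.5 + 12.0 + 2.78 + 1.54 + 6.98 = 82.80 MΩ.
R_{R1..R2} = 59.5 + 12.0 = 71.50 MΩ.
V = V_CC · R/ΣR = 47.5 × 0.8635 = 41.02 V.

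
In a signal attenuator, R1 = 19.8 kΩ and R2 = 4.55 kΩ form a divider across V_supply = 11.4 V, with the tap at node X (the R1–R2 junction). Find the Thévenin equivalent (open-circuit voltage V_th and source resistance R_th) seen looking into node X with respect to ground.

V_th ≈ 2.13 V, R_th ≈ 3.70 kΩ

With X open, the divider is unloaded: V_th = 11.4 × 4.55/24.35 = 2.130 V.
With V_supply suppressed (replaced by a short), R_th = R1 ‖ R2 = (19.80 × 4.55)/(19.80 + 4.55) = 3.700 kΩ.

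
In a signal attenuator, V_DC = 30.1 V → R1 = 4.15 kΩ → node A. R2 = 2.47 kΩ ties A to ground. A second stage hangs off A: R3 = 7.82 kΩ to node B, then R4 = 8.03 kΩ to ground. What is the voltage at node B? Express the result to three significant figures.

V_B ≈ 5.18 V

Node A sees R2 in parallel with the series input of stage 2, R3 + R4 = 15.85 kΩ.
R2 ‖ (R3+R4) = 2.137 kΩ.
First divider: V_A = V_DC · 2.137/(4.15 + 2.137) = 10.23 V.
Then the unloaded second divider: V_B = V_A × R4/(R3+R4) = 10.23 × 0.5066 = 5.183 V.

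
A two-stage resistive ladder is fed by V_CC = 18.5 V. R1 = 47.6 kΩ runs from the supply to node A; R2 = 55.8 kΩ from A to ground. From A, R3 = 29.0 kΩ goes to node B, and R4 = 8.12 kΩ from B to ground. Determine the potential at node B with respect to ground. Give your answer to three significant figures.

V_B ≈ 1.29 V

Node A sees R2 in parallel with the series input of stage 2, R3 + R4 = 37.12 kΩ.
R2 ‖ (R3+R4) = 22.29 kΩ.
V_A = 18.5 × 22.29/(47.6 + 22.29) = 5.900 V.
V_B = V_A × 0.2188 = 1.291 V.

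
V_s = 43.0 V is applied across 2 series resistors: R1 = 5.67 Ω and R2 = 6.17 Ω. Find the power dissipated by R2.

P ≈ 81.4 W

Series current I = V_s/ΣR = 43.0/11.84 = 3.632 A.
P = I²R = 13.19 × 6.17 = 81.38 W.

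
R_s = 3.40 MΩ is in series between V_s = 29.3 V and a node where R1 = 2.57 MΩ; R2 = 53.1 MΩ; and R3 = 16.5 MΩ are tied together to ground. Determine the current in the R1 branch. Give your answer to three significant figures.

I ≈ 4.40 µA

Combine the parallel branches: R_p = (1/2.57 + 1/53.1 + 1/16.5)⁻¹ = 2.134 MΩ.
V_A = 29.3 × 2.134/5.534 = 11.30 V.
Branch current I = V_A/R1 = 11.30/2.57 = 4.397 µA.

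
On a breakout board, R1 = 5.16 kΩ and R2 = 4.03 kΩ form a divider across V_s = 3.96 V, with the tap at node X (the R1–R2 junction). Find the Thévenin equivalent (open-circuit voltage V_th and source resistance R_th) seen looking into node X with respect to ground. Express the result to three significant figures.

V_th is the unloaded tap voltage: V_s · R2/(R1+R2) = 3.96 × 0.4385 = 1.737 V.
Looking into X with the source shorted: R_th = R1·R2/(R1+R2) = 5.160 × 4.03/9.190 = 2.263 kΩ.

V_th ≈ 1.74 V, R_th ≈ 2.26 kΩ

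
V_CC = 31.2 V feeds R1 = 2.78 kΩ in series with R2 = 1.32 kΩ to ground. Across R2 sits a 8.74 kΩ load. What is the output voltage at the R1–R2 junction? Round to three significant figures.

V_out ≈ 9.11 V

The load sits in parallel with R2, giving an effective lower resistance R2' = R2·R_L/(R2+R_L) = 1.147 kΩ.
Then V_out = V_CC · R2'/(R1 + R2') = 31.2 × 1.147/3.927 = 9.112 V.
(Unloaded it would be 10.0 V; the load pulls it down.)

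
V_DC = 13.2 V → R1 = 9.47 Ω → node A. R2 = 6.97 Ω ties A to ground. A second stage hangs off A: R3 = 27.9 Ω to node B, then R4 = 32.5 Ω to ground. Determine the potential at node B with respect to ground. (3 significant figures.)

V_B ≈ 2.82 V

The second stage (R3 + R4 = 60.40 Ω) loads node A in parallel with R2.
Effective lower resistance at A: R2 ‖ 60.40 = 6.249 Ω.
So V_A = 13.2 × 0.3975 = 5.248 V.
Then the unloaded second divider: V_B = V_A × R4/(R3+R4) = 5.248 × 0.5381 = 2.824 V.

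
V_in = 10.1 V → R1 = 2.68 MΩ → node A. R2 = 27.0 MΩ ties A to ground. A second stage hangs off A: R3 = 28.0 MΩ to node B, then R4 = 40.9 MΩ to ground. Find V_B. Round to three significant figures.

V_B ≈ 5.27 V

Looking into the second stage from A: R3 + R4 = 68.90 MΩ appears in parallel with R2.
Effective lower resistance at A: R2 ‖ 68.90 = 19.40 MΩ.
V_A = 10.1 × 19.40/(2.68 + 19.40) = 8.874 V.
Then the unloaded second divider: V_B = V_A × R4/(R3+R4) = 8.874 × 0.5936 = 5.268 V.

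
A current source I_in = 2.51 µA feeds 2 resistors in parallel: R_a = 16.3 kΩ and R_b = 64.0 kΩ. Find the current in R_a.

With just two branches, the current splits inversely with resistance.
I(R_a) = 2.51 × 64.0/(16.3 + 64.0) = 2.51 × 0.7970 = 2.000 µA.

I ≈ 2.00 µA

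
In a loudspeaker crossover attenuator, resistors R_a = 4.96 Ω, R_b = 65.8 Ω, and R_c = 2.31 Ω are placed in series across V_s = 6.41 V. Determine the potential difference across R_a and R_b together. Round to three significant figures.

V ≈ 6.21 V

ΣR = 4.96 + 65.8 + 2.31 = 73.07 Ω.
R_{R_a..R_b} = 4.96 + 65.8 = 70.76 Ω.
Voltage divider: V = V_s · (70.76 / 73.07) = 6.41 × 0.9684 = 6.207 V.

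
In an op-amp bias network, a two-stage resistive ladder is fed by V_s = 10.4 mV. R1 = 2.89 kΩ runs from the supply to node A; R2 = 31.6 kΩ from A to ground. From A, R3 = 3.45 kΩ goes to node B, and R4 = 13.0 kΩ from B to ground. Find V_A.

Looking into the second stage from A: R3 + R4 = 16.45 kΩ appears in parallel with R2.
Effective lower resistance at A: R2 ‖ 16.45 = 10.82 kΩ.
First divider: V_A = V_s · 10.82/(2.89 + 10.82) = 8.207 mV.

V_A ≈ 8.21 mV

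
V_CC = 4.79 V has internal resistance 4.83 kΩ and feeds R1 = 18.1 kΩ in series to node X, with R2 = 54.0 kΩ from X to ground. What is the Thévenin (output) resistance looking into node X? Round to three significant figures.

R_th ≈ 16.1 kΩ

R1' = 4.83 + 18.1 = 22.93 kΩ (source resistance + R1).
Zeroing V_CC shorts the top of R1' to ground, so R_th = R1' ‖ R2 = 16.10 kΩ.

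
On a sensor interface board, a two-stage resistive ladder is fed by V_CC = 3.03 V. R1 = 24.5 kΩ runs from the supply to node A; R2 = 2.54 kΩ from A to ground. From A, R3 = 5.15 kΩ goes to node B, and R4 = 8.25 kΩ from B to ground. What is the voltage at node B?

V_B ≈ 0.150 V

The second stage (R3 + R4 = 13.40 kΩ) loads node A in parallel with R2.
R2 ‖ (R3+R4) = 2.135 kΩ.
V_A = 3.03 × 2.135/(24.5 + 2.135) = 0.2429 V.
Then the unloaded second divider: V_B = V_A × R4/(R3+R4) = 0.2429 × 0.6157 = 0.1495 V.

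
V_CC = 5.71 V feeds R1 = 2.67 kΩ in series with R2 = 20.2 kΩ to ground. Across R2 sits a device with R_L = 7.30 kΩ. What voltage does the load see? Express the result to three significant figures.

R2 ‖ R_L = (20.2 × 7.30)/(20.2 + 7.30) = 5.362 kΩ.
Now apply the divider: V_out = 5.71 × 0.6676 = 3.812 V.

V_out ≈ 3.81 V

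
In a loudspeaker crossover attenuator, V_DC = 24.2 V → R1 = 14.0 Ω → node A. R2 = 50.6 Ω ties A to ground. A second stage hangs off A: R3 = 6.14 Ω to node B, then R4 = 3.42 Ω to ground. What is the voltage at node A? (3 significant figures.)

Node A sees R2 in parallel with the series input of stage 2, R3 + R4 = 9.560 Ω.
Effective lower resistance at A: R2 ‖ 9.560 = 8.041 Ω.
First divider: V_A = V_DC · 8.041/(14.0 + 8.041) = 8.829 V.

V_A ≈ 8.83 V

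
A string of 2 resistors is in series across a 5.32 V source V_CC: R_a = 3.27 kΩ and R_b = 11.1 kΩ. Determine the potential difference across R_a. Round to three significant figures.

V ≈ 1.21 V

ΣR = 3.27 + 11.1 = 14.37 kΩ.
Voltage divider: V = V_CC · (3.270 / 14.37) = 5.32 × 0.2276 = 1.211 V.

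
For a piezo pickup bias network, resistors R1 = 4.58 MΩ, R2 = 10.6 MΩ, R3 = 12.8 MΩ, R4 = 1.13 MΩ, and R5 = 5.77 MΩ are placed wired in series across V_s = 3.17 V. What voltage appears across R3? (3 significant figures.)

V ≈ 1.16 V

ΣR = 4.58 + 10.6 + 12.8 + 1.13 + 5.77 = 34.88 MΩ.
By the voltage-divider rule, V = 3.17 × 12.80/34.88 = 1.163 V.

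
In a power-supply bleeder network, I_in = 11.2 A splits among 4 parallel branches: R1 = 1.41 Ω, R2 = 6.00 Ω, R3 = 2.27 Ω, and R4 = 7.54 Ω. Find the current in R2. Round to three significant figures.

Total conductance ΣG = 1/1.41 + 1/6.00 + 1/2.27 + 1/7.54 = 1.449 (units of 1/Ω).
By the current-divider rule, I = I_in · G_k/ΣG = 11.2 × 0.1150 = 1.288 A.

I ≈ 1.29 A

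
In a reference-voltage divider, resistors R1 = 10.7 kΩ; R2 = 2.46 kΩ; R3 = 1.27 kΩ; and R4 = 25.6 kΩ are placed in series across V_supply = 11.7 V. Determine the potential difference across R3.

Series total: ΣR = 10.7 + 2.46 + 1.27 + 25.6 = 40.03 kΩ.
V = V_supply · R/ΣR = 11.7 × 0.03173 = 0.3712 V.

V ≈ 0.371 V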